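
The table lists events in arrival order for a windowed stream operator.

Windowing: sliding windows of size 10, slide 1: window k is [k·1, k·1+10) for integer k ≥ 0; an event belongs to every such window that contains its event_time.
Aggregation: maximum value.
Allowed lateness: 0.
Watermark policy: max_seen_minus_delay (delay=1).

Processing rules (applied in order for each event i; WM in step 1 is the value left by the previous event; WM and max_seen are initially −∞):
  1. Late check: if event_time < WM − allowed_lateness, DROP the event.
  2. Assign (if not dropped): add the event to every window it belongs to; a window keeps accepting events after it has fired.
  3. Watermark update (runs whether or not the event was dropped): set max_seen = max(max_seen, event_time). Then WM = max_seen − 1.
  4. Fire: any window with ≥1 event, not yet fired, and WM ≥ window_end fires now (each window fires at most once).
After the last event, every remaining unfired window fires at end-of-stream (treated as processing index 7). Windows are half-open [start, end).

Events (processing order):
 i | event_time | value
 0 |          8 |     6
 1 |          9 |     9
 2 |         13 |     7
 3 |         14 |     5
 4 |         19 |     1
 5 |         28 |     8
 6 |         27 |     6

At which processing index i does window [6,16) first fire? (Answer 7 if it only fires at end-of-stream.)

i=0 t=8 v=6: → [8,18),[7,17),[6,16),[5,15),[4,14),[3,13),[2,12),[1,11),[0,10); WM=7
i=1 t=9 v=9: → [9,19),[8,18),[7,17),[6,16),[5,15),[4,14),[3,13),[2,12),[1,11),[0,10); WM=8
i=2 t=13 v=7: → [13,23),[12,22),[11,21),[10,20),[9,19),[8,18),[7,17),[6,16),[5,15),[4,14); WM=12; [0,10) fires=9 [1,11) fires=9 [2,12) fires=9
i=3 t=14 v=5: → [14,24),[13,23),[12,22),[11,21),[10,20),[9,19),[8,18),[7,17),[6,16),[5,15); WM=13; [3,13) fires=9
i=4 t=19 v=1: → [19,29),[18,28),[17,27),[16,26),[15,25),[14,24),[13,23),[12,22),[11,21),[10,20); WM=18; [4,14) fires=9 [5,15) fires=9 [6,16) fires=9 [7,17) fires=9 [8,18) fires=9
i=5 t=28 v=8: → [28,38),[27,37),[26,36),[25,35),[24,34),[23,33),[22,32),[21,31),[20,30),[19,29); WM=27; [9,19) fires=9 [10,20) fires=7 [11,21) fires=7 [12,22) fires=7 [13,23) fires=7 [14,24) fires=5 [15,25) fires=1 [16,26) fires=1 [17,27) fires=1
i=6 t=27 v=6: → [27,37),[26,36),[25,35),[24,34),[23,33),[22,32),[21,31),[20,30),[19,29),[18,28); WM=27

4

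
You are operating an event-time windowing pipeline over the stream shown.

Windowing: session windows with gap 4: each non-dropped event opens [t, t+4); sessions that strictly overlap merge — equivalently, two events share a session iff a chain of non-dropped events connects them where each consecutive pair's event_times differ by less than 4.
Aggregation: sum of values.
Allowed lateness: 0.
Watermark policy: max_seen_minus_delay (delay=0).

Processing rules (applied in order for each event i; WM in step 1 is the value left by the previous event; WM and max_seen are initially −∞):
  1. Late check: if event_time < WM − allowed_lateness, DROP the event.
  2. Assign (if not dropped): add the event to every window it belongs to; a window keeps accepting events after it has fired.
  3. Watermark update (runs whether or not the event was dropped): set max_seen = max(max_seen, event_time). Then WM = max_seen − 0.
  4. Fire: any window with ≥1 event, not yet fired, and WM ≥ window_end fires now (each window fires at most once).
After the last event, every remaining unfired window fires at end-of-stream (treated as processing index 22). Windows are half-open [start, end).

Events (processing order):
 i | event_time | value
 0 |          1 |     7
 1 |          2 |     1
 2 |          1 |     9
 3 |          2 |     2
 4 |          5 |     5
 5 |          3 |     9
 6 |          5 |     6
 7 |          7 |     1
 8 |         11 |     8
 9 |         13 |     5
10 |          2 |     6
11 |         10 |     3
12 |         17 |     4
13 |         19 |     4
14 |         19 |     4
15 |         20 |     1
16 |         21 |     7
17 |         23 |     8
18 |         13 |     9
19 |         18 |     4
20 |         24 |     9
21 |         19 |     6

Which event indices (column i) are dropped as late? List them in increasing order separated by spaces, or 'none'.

2 5 10 11 18 19 21

i=0 t=1 v=7: → [1,5); WM=1
i=1 t=2 v=1: → [1,6); WM=2
i=2 t=1 v=9: DROP (t<2-0); WM=2
i=3 t=2 v=2: → [1,6); WM=2
i=4 t=5 v=5: → [1,9); WM=5
i=5 t=3 v=9: DROP (t<5-0); WM=5
i=6 t=5 v=6: → [1,9); WM=5
i=7 t=7 v=1: → [1,11); WM=7
i=8 t=11 v=8: → [11,15); WM=11
i=9 t=13 v=5: → [11,17); WM=13
i=10 t=2 v=6: DROP (t<13-0); WM=13
i=11 t=10 v=3: DROP (t<13-0); WM=13
i=12 t=17 v=4: → [17,21); WM=17
i=13 t=19 v=4: → [17,23); WM=19
i=14 t=19 v=4: → [17,23); WM=19
i=15 t=20 v=1: → [17,24); WM=20
i=16 t=21 v=7: → [17,25); WM=21
i=17 t=23 v=8: → [17,27); WM=23
i=18 t=13 v=9: DROP (t<23-0); WM=23
i=19 t=18 v=4: DROP (t<23-0); WM=23
i=20 t=24 v=9: → [17,28); WM=24
i=21 t=19 v=6: DROP (t<24-0); WM=24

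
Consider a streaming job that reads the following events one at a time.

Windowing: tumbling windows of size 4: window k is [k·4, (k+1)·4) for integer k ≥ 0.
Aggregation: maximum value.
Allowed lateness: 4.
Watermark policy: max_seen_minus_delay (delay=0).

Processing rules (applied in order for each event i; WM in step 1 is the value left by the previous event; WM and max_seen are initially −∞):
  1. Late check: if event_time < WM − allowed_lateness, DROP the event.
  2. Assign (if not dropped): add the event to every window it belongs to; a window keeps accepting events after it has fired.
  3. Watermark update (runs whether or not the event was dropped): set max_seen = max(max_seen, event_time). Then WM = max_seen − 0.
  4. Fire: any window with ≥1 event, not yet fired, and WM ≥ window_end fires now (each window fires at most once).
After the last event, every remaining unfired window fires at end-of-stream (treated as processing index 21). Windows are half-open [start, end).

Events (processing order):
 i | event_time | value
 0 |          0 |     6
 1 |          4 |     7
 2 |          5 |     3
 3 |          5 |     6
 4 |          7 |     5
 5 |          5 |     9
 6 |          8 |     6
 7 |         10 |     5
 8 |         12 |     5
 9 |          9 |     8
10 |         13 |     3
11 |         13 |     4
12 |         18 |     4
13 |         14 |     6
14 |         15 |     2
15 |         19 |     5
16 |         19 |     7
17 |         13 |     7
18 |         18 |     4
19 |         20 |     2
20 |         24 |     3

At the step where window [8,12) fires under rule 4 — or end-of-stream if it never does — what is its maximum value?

6

i=0 t=0 v=6: → [0,4); WM=0
i=1 t=4 v=7: → [4,8); WM=4; [0,4) fires=6
i=2 t=5 v=3: → [4,8); WM=5
i=3 t=5 v=6: → [4,8); WM=5
i=4 t=7 v=5: → [4,8); WM=7
i=5 t=5 v=9: → [4,8); WM=7
i=6 t=8 v=6: → [8,12); WM=8; [4,8) fires=9
i=7 t=10 v=5: → [8,12); WM=10
i=8 t=12 v=5: → [12,16); WM=12; [8,12) fires=6
i=9 t=9 v=8: → [8,12); WM=12
i=10 t=13 v=3: → [12,16); WM=13
i=11 t=13 v=4: → [12,16); WM=13
i=12 t=18 v=4: → [16,20); WM=18; [12,16) fires=5
i=13 t=14 v=6: → [12,16); WM=18
i=14 t=15 v=2: → [12,16); WM=18
i=15 t=19 v=5: → [16,20); WM=19
i=16 t=19 v=7: → [16,20); WM=19
i=17 t=13 v=7: DROP (t<19-4); WM=19
i=18 t=18 v=4: → [16,20); WM=19
i=19 t=20 v=2: → [20,24); WM=20; [16,20) fires=7
i=20 t=24 v=3: → [24,28); WM=24; [20,24) fires=2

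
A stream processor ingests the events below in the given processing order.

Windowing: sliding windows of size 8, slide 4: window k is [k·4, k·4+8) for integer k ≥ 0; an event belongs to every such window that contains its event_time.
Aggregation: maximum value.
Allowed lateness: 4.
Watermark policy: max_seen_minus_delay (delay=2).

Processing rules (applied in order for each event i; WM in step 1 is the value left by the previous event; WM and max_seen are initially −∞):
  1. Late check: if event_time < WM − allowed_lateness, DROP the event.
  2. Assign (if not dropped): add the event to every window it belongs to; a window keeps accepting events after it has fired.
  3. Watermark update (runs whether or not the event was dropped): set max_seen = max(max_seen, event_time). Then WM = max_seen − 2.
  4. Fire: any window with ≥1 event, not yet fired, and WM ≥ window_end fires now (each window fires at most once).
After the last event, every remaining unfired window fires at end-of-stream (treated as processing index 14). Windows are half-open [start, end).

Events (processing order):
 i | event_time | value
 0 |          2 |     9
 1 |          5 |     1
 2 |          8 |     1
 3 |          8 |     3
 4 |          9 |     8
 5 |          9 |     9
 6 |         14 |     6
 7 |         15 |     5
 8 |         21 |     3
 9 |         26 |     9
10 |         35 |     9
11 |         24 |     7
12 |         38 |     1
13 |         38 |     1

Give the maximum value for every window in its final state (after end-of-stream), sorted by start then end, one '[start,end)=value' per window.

[0,8)=9 [4,12)=9 [8,16)=9 [12,20)=6 [16,24)=3 [20,28)=9 [24,32)=9 [28,36)=9 [32,40)=9 [36,44)=1

i=0 t=2 v=9: → [0,8); WM=0
i=1 t=5 v=1: → [4,12),[0,8); WM=3
i=2 t=8 v=1: → [8,16),[4,12); WM=6
i=3 t=8 v=3: → [8,16),[4,12); WM=6
i=4 t=9 v=8: → [8,16),[4,12); WM=7
i=5 t=9 v=9: → [8,16),[4,12); WM=7
i=6 t=14 v=6: → [12,20),[8,16); WM=12; [0,8) fires=9 [4,12) fires=9
i=7 t=15 v=5: → [12,20),[8,16); WM=13
i=8 t=21 v=3: → [20,28),[16,24); WM=19; [8,16) fires=9
i=9 t=26 v=9: → [24,32),[20,28); WM=24; [12,20) fires=6 [16,24) fires=3
i=10 t=35 v=9: → [32,40),[28,36); WM=33; [20,28) fires=9 [24,32) fires=9
i=11 t=24 v=7: DROP (t<33-4); WM=33
i=12 t=38 v=1: → [36,44),[32,40); WM=36; [28,36) fires=9
i=13 t=38 v=1: → [36,44),[32,40); WM=36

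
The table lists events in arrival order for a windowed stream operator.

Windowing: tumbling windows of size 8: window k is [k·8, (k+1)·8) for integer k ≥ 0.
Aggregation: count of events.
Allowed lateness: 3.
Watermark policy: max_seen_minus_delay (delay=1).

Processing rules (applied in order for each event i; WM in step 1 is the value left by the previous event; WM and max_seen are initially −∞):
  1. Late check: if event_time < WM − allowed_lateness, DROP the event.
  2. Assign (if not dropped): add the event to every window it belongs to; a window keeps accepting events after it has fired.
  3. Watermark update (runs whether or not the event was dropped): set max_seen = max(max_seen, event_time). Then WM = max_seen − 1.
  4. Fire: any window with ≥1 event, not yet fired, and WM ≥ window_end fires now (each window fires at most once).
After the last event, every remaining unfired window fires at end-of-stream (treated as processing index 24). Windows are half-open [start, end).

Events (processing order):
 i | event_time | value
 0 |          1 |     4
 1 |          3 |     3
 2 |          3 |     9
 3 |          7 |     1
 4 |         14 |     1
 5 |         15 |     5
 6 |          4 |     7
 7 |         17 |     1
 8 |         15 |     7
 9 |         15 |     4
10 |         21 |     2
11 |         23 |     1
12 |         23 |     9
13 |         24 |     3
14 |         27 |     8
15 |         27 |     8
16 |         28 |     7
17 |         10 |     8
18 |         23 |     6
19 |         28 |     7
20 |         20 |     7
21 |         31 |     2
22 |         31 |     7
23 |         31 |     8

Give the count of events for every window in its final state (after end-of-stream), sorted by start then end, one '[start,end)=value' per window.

i=0 t=1 v=4: → [0,8); WM=0
i=1 t=3 v=3: → [0,8); WM=2
i=2 t=3 v=9: → [0,8); WM=2
i=3 t=7 v=1: → [0,8); WM=6
i=4 t=14 v=1: → [8,16); WM=13; [0,8) fires=4
i=5 t=15 v=5: → [8,16); WM=14
i=6 t=4 v=7: DROP (t<14-3); WM=14
i=7 t=17 v=1: → [16,24); WM=16; [8,16) fires=2
i=8 t=15 v=7: → [8,16); WM=16
i=9 t=15 v=4: → [8,16); WM=16
i=10 t=21 v=2: → [16,24); WM=20
i=11 t=23 v=1: → [16,24); WM=22
i=12 t=23 v=9: → [16,24); WM=22
i=13 t=24 v=3: → [24,32); WM=23
i=14 t=27 v=8: → [24,32); WM=26; [16,24) fires=4
i=15 t=27 v=8: → [24,32); WM=26
i=16 t=28 v=7: → [24,32); WM=27
i=17 t=10 v=8: DROP (t<27-3); WM=27
i=18 t=23 v=6: DROP (t<27-3); WM=27
i=19 t=28 v=7: → [24,32); WM=27
i=20 t=20 v=7: DROP (t<27-3); WM=27
i=21 t=31 v=2: → [24,32); WM=30
i=22 t=31 v=7: → [24,32); WM=30
i=23 t=31 v=8: → [24,32); WM=30

[0,8)=4 [8,16)=4 [16,24)=4 [24,32)=8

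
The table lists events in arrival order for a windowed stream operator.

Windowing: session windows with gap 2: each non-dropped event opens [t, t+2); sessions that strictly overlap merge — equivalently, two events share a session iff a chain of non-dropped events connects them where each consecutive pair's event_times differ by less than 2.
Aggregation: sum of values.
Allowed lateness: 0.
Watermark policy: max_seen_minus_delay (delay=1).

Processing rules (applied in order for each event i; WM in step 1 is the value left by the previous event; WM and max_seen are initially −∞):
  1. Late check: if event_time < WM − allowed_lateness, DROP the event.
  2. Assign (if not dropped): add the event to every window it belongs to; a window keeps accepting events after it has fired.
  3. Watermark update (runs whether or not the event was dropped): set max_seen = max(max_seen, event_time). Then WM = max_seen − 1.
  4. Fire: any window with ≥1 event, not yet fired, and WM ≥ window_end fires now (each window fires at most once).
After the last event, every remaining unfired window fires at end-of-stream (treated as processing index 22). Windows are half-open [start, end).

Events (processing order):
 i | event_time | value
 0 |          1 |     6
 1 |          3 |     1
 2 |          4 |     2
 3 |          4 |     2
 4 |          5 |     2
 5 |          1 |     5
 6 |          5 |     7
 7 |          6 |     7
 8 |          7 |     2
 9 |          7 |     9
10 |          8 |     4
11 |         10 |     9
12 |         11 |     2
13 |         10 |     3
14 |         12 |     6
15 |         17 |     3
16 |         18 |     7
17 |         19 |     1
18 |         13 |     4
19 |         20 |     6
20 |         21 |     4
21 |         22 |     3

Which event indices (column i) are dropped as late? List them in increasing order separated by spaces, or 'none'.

5 18

i=0 t=1 v=6: → [1,3); WM=0
i=1 t=3 v=1: → [3,5); WM=2
i=2 t=4 v=2: → [3,6); WM=3
i=3 t=4 v=2: → [3,6); WM=3
i=4 t=5 v=2: → [3,7); WM=4
i=5 t=1 v=5: DROP (t<4-0); WM=4
i=6 t=5 v=7: → [3,7); WM=4
i=7 t=6 v=7: → [3,8); WM=5
i=8 t=7 v=2: → [3,9); WM=6
i=9 t=7 v=9: → [3,9); WM=6
i=10 t=8 v=4: → [3,10); WM=7
i=11 t=10 v=9: → [10,12); WM=9
i=12 t=11 v=2: → [10,13); WM=10
i=13 t=10 v=3: → [10,13); WM=10
i=14 t=12 v=6: → [10,14); WM=11
i=15 t=17 v=3: → [17,19); WM=16
i=16 t=18 v=7: → [17,20); WM=17
i=17 t=19 v=1: → [17,21); WM=18
i=18 t=13 v=4: DROP (t<18-0); WM=18
i=19 t=20 v=6: → [17,22); WM=19
i=20 t=21 v=4: → [17,23); WM=20
i=21 t=22 v=3: → [17,24); WM=21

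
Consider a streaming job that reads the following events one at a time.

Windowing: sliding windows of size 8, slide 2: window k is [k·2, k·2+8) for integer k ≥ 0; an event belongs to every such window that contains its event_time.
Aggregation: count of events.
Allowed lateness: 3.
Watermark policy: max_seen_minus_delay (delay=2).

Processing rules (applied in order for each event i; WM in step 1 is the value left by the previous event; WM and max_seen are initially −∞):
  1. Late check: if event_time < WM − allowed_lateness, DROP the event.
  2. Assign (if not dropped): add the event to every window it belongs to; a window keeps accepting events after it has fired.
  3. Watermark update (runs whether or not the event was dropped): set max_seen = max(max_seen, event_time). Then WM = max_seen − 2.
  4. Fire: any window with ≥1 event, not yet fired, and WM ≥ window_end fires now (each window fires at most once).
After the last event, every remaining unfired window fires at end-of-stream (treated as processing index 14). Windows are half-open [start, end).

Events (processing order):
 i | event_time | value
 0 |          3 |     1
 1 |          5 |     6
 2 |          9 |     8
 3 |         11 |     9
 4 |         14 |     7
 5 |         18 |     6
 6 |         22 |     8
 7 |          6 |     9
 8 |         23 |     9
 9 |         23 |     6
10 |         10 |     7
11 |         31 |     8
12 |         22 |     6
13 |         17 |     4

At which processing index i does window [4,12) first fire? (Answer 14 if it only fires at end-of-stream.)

4

i=0 t=3 v=1: → [2,10),[0,8); WM=1
i=1 t=5 v=6: → [4,12),[2,10),[0,8); WM=3
i=2 t=9 v=8: → [8,16),[6,14),[4,12),[2,10); WM=7
i=3 t=11 v=9: → [10,18),[8,16),[6,14),[4,12); WM=9; [0,8) fires=2
i=4 t=14 v=7: → [14,22),[12,20),[10,18),[8,16); WM=12; [2,10) fires=3 [4,12) fires=3
i=5 t=18 v=6: → [18,26),[16,24),[14,22),[12,20); WM=16; [6,14) fires=2 [8,16) fires=3
i=6 t=22 v=8: → [22,30),[20,28),[18,26),[16,24); WM=20; [10,18) fires=2 [12,20) fires=2
i=7 t=6 v=9: DROP (t<20-3); WM=20
i=8 t=23 v=9: → [22,30),[20,28),[18,26),[16,24); WM=21
i=9 t=23 v=6: → [22,30),[20,28),[18,26),[16,24); WM=21
i=10 t=10 v=7: DROP (t<21-3); WM=21
i=11 t=31 v=8: → [30,38),[28,36),[26,34),[24,32); WM=29; [14,22) fires=2 [16,24) fires=4 [18,26) fires=4 [20,28) fires=3
i=12 t=22 v=6: DROP (t<29-3); WM=29
i=13 t=17 v=4: DROP (t<29-3); WM=29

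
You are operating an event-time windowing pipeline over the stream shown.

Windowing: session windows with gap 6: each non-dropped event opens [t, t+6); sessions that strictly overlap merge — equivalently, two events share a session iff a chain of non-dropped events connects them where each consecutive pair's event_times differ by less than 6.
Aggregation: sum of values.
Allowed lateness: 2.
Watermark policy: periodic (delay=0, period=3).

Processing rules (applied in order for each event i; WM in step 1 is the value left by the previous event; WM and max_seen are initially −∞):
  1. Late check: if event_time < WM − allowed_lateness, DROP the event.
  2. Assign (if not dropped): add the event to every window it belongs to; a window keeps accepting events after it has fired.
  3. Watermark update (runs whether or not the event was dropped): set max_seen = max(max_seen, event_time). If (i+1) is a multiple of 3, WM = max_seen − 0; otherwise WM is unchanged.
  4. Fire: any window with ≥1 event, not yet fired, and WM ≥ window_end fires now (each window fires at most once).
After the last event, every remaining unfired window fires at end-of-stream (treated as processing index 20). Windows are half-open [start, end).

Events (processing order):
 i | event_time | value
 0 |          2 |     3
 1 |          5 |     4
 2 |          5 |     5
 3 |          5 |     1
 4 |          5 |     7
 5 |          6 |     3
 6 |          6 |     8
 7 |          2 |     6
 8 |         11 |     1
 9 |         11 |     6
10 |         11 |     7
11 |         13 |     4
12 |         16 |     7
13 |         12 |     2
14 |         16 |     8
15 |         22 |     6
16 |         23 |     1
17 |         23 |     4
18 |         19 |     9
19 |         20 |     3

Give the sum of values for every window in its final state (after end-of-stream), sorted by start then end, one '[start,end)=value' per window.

[2,22)=66 [22,29)=11

i=0 t=2 v=3: → [2,8); WM=−∞
i=1 t=5 v=4: → [2,11); WM=−∞
i=2 t=5 v=5: → [2,11); WM=5
i=3 t=5 v=1: → [2,11); WM=5
i=4 t=5 v=7: → [2,11); WM=5
i=5 t=6 v=3: → [2,12); WM=6
i=6 t=6 v=8: → [2,12); WM=6
i=7 t=2 v=6: DROP (t<6-2); WM=6
i=8 t=11 v=1: → [2,17); WM=11
i=9 t=11 v=6: → [2,17); WM=11
i=10 t=11 v=7: → [2,17); WM=11
i=11 t=13 v=4: → [2,19); WM=13
i=12 t=16 v=7: → [2,22); WM=13
i=13 t=12 v=2: → [2,22); WM=13
i=14 t=16 v=8: → [2,22); WM=16
i=15 t=22 v=6: → [22,28); WM=16
i=16 t=23 v=1: → [22,29); WM=16
i=17 t=23 v=4: → [22,29); WM=23
i=18 t=19 v=9: DROP (t<23-2); WM=23
i=19 t=20 v=3: DROP (t<23-2); WM=23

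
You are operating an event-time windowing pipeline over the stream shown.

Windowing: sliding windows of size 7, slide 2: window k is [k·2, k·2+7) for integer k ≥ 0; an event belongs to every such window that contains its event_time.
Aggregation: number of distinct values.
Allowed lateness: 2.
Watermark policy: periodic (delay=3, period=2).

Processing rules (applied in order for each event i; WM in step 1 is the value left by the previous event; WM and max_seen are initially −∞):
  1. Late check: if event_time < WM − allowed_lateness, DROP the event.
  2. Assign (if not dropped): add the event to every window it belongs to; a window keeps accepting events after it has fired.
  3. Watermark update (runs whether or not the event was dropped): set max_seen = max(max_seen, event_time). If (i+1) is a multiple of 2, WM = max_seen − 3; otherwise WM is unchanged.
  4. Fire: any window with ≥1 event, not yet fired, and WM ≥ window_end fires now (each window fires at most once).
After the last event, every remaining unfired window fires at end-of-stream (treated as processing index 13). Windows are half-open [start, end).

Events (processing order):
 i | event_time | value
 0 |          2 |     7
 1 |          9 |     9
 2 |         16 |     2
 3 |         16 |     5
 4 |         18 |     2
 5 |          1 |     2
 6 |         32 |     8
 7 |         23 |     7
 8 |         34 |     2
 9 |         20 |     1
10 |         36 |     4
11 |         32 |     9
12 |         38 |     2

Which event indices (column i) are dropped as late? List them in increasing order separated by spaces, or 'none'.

5 9

i=0 t=2 v=7: → [2,9),[0,7); WM=−∞
i=1 t=9 v=9: → [8,15),[6,13),[4,11); WM=6
i=2 t=16 v=2: → [16,23),[14,21),[12,19),[10,17); WM=6
i=3 t=16 v=5: → [16,23),[14,21),[12,19),[10,17); WM=13; [0,7) fires=1 [2,9) fires=1 [4,11) fires=1 [6,13) fires=1
i=4 t=18 v=2: → [18,25),[16,23),[14,21),[12,19); WM=13
i=5 t=1 v=2: DROP (t<13-2); WM=15; [8,15) fires=1
i=6 t=32 v=8: → [32,39),[30,37),[28,35),[26,33); WM=15
i=7 t=23 v=7: → [22,29),[20,27),[18,25); WM=29; [10,17) fires=2 [12,19) fires=2 [14,21) fires=2 [16,23) fires=2 [18,25) fires=2 [20,27) fires=1 [22,29) fires=1
i=8 t=34 v=2: → [34,41),[32,39),[30,37),[28,35); WM=29
i=9 t=20 v=1: DROP (t<29-2); WM=31
i=10 t=36 v=4: → [36,43),[34,41),[32,39),[30,37); WM=31
i=11 t=32 v=9: → [32,39),[30,37),[28,35),[26,33); WM=33; [26,33) fires=2
i=12 t=38 v=2: → [38,45),[36,43),[34,41),[32,39); WM=33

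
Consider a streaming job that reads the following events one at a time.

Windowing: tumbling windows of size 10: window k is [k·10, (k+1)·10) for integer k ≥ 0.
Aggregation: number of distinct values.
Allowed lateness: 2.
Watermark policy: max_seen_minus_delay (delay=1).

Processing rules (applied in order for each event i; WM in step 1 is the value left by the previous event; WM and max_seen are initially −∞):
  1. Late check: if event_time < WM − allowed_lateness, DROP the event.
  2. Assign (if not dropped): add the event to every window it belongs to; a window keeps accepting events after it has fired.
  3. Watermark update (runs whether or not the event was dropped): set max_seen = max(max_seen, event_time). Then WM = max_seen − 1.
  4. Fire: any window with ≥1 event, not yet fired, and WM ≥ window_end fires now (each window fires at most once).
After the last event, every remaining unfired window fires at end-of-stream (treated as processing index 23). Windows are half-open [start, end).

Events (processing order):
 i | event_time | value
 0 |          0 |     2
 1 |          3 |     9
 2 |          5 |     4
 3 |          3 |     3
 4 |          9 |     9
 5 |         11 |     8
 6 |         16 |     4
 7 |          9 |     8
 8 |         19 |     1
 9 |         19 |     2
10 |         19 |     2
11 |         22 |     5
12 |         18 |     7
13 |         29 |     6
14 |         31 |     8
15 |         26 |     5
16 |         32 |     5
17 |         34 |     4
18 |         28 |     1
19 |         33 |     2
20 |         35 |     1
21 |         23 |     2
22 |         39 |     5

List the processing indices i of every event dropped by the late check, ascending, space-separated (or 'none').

7 12 15 18 21

i=0 t=0 v=2: → [0,10); WM=-1
i=1 t=3 v=9: → [0,10); WM=2
i=2 t=5 v=4: → [0,10); WM=4
i=3 t=3 v=3: → [0,10); WM=4
i=4 t=9 v=9: → [0,10); WM=8
i=5 t=11 v=8: → [10,20); WM=10; [0,10) fires=4
i=6 t=16 v=4: → [10,20); WM=15
i=7 t=9 v=8: DROP (t<15-2); WM=15
i=8 t=19 v=1: → [10,20); WM=18
i=9 t=19 v=2: → [10,20); WM=18
i=10 t=19 v=2: → [10,20); WM=18
i=11 t=22 v=5: → [20,30); WM=21; [10,20) fires=4
i=12 t=18 v=7: DROP (t<21-2); WM=21
i=13 t=29 v=6: → [20,30); WM=28
i=14 t=31 v=8: → [30,40); WM=30; [20,30) fires=2
i=15 t=26 v=5: DROP (t<30-2); WM=30
i=16 t=32 v=5: → [30,40); WM=31
i=17 t=34 v=4: → [30,40); WM=33
i=18 t=28 v=1: DROP (t<33-2); WM=33
i=19 t=33 v=2: → [30,40); WM=33
i=20 t=35 v=1: → [30,40); WM=34
i=21 t=23 v=2: DROP (t<34-2); WM=34
i=22 t=39 v=5: → [30,40); WM=38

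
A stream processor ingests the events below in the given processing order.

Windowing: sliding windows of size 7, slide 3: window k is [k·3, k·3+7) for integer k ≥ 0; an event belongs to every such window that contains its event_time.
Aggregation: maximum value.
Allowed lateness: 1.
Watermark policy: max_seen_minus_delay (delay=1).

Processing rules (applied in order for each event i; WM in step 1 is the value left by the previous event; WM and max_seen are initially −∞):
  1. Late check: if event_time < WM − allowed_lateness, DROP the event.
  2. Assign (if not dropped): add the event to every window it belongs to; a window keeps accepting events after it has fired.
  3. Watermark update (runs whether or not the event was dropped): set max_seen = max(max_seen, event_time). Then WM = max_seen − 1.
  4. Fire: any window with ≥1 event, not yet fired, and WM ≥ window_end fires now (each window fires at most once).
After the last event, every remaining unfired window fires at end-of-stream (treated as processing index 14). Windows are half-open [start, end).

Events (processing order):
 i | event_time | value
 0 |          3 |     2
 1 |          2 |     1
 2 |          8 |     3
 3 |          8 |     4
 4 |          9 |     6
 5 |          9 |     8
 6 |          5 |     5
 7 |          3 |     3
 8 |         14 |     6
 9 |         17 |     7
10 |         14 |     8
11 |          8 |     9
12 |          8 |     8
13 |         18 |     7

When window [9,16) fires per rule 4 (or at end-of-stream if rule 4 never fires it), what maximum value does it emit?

8

i=0 t=3 v=2: → [3,10),[0,7); WM=2
i=1 t=2 v=1: → [0,7); WM=2
i=2 t=8 v=3: → [6,13),[3,10); WM=7; [0,7) fires=2
i=3 t=8 v=4: → [6,13),[3,10); WM=7
i=4 t=9 v=6: → [9,16),[6,13),[3,10); WM=8
i=5 t=9 v=8: → [9,16),[6,13),[3,10); WM=8
i=6 t=5 v=5: DROP (t<8-1); WM=8
i=7 t=3 v=3: DROP (t<8-1); WM=8
i=8 t=14 v=6: → [12,19),[9,16); WM=13; [3,10) fires=8 [6,13) fires=8
i=9 t=17 v=7: → [15,22),[12,19); WM=16; [9,16) fires=8
i=10 t=14 v=8: DROP (t<16-1); WM=16
i=11 t=8 v=9: DROP (t<16-1); WM=16
i=12 t=8 v=8: DROP (t<16-1); WM=16
i=13 t=18 v=7: → [18,25),[15,22),[12,19); WM=17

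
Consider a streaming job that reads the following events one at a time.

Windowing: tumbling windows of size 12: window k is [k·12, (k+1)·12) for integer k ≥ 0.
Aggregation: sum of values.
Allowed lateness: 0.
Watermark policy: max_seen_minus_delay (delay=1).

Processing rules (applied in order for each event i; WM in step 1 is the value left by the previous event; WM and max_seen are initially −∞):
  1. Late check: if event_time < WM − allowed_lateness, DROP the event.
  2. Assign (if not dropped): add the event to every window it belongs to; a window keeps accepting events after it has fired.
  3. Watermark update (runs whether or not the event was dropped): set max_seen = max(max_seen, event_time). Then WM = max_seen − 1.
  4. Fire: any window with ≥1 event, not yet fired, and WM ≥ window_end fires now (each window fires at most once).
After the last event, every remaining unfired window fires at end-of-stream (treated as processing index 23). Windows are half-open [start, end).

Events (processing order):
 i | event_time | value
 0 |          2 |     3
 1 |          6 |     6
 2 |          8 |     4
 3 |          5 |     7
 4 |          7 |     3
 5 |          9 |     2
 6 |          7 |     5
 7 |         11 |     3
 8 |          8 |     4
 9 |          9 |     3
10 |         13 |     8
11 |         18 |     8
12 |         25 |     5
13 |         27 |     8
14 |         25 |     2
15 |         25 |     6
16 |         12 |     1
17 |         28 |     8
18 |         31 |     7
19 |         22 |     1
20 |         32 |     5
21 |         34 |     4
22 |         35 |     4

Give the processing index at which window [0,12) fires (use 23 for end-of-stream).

i=0 t=2 v=3: → [0,12); WM=1
i=1 t=6 v=6: → [0,12); WM=5
i=2 t=8 v=4: → [0,12); WM=7
i=3 t=5 v=7: DROP (t<7-0); WM=7
i=4 t=7 v=3: → [0,12); WM=7
i=5 t=9 v=2: → [0,12); WM=8
i=6 t=7 v=5: DROP (t<8-0); WM=8
i=7 t=11 v=3: → [0,12); WM=10
i=8 t=8 v=4: DROP (t<10-0); WM=10
i=9 t=9 v=3: DROP (t<10-0); WM=10
i=10 t=13 v=8: → [12,24); WM=12; [0,12) fires=21
i=11 t=18 v=8: → [12,24); WM=17
i=12 t=25 v=5: → [24,36); WM=24; [12,24) fires=16
i=13 t=27 v=8: → [24,36); WM=26
i=14 t=25 v=2: DROP (t<26-0); WM=26
i=15 t=25 v=6: DROP (t<26-0); WM=26
i=16 t=12 v=1: DROP (t<26-0); WM=26
i=17 t=28 v=8: → [24,36); WM=27
i=18 t=31 v=7: → [24,36); WM=30
i=19 t=22 v=1: DROP (t<30-0); WM=30
i=20 t=32 v=5: → [24,36); WM=31
i=21 t=34 v=4: → [24,36); WM=33
i=22 t=35 v=4: → [24,36); WM=34

10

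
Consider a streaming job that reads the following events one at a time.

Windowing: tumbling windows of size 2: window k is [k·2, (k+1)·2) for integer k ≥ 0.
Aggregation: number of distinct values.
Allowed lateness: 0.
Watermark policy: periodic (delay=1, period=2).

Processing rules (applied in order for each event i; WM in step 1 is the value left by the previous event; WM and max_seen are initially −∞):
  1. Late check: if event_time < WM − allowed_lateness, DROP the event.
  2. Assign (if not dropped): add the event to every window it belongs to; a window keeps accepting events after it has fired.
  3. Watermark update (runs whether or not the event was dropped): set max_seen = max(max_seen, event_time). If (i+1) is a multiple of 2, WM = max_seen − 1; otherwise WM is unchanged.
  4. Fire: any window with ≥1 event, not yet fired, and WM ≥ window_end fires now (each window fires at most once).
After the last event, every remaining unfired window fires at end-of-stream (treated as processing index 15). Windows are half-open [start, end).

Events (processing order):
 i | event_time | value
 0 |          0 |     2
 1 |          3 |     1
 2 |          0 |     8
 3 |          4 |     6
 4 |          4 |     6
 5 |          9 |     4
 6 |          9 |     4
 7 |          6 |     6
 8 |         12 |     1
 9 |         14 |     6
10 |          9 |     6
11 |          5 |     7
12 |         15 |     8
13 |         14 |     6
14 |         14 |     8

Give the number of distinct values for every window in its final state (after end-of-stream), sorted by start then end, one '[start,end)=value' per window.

[0,2)=1 [2,4)=1 [4,6)=1 [8,10)=1 [12,14)=1 [14,16)=2

i=0 t=0 v=2: → [0,2); WM=−∞
i=1 t=3 v=1: → [2,4); WM=2; [0,2) fires=1
i=2 t=0 v=8: DROP (t<2-0); WM=2
i=3 t=4 v=6: → [4,6); WM=3
i=4 t=4 v=6: → [4,6); WM=3
i=5 t=9 v=4: → [8,10); WM=8; [2,4) fires=1 [4,6) fires=1
i=6 t=9 v=4: → [8,10); WM=8
i=7 t=6 v=6: DROP (t<8-0); WM=8
i=8 t=12 v=1: → [12,14); WM=8
i=9 t=14 v=6: → [14,16); WM=13; [8,10) fires=1
i=10 t=9 v=6: DROP (t<13-0); WM=13
i=11 t=5 v=7: DROP (t<13-0); WM=13
i=12 t=15 v=8: → [14,16); WM=13
i=13 t=14 v=6: → [14,16); WM=14; [12,14) fires=1
i=14 t=14 v=8: → [14,16); WM=14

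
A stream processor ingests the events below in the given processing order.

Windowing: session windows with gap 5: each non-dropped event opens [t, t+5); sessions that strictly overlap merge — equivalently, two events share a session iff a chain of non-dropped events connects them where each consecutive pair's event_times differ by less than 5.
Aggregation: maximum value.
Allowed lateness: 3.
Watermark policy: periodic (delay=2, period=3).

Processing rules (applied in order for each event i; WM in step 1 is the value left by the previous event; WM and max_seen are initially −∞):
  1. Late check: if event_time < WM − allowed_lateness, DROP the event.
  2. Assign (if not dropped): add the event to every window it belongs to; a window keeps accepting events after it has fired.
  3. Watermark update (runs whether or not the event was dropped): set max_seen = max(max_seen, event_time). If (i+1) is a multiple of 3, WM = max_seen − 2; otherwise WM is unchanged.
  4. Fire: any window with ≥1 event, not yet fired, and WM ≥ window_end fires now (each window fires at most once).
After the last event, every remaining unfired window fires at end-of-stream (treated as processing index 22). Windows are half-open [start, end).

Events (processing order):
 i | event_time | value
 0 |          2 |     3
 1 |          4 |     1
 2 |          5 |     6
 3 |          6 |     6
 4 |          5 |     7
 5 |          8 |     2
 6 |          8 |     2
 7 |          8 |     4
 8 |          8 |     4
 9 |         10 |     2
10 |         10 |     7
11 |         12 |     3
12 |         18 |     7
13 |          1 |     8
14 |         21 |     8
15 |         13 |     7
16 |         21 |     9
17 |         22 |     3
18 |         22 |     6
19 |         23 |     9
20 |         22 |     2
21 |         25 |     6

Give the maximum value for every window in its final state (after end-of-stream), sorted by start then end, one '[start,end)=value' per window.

i=0 t=2 v=3: → [2,7); WM=−∞
i=1 t=4 v=1: → [2,9); WM=−∞
i=2 t=5 v=6: → [2,10); WM=3
i=3 t=6 v=6: → [2,11); WM=3
i=4 t=5 v=7: → [2,11); WM=3
i=5 t=8 v=2: → [2,13); WM=6
i=6 t=8 v=2: → [2,13); WM=6
i=7 t=8 v=4: → [2,13); WM=6
i=8 t=8 v=4: → [2,13); WM=6
i=9 t=10 v=2: → [2,15); WM=6
i=10 t=10 v=7: → [2,15); WM=6
i=11 t=12 v=3: → [2,17); WM=10
i=12 t=18 v=7: → [18,23); WM=10
i=13 t=1 v=8: DROP (t<10-3); WM=10
i=14 t=21 v=8: → [18,26); WM=19
i=15 t=13 v=7: DROP (t<19-3); WM=19
i=16 t=21 v=9: → [18,26); WM=19
i=17 t=22 v=3: → [18,27); WM=20
i=18 t=22 v=6: → [18,27); WM=20
i=19 t=23 v=9: → [18,28); WM=20
i=20 t=22 v=2: → [18,28); WM=21
i=21 t=25 v=6: → [18,30); WM=21

[2,17)=7 [18,30)=9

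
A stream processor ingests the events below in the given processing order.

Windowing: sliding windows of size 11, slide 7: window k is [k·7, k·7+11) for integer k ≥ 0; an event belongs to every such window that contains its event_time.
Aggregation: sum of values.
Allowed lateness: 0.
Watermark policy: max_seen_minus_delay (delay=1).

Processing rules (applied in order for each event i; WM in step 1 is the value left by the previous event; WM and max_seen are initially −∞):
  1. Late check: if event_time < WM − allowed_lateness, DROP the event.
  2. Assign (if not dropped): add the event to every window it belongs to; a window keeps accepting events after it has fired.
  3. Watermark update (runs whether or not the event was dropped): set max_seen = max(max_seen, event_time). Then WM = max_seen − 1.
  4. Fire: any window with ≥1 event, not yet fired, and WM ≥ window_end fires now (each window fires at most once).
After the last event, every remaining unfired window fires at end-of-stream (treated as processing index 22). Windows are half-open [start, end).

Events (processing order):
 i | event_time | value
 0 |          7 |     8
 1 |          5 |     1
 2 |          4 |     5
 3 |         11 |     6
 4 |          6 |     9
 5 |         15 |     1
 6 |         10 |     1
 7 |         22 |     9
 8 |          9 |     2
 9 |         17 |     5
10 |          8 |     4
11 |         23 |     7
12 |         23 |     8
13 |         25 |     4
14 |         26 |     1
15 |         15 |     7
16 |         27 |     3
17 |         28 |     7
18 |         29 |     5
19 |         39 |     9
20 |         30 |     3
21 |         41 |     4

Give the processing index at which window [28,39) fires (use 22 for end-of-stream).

i=0 t=7 v=8: → [7,18),[0,11); WM=6
i=1 t=5 v=1: DROP (t<6-0); WM=6
i=2 t=4 v=5: DROP (t<6-0); WM=6
i=3 t=11 v=6: → [7,18); WM=10
i=4 t=6 v=9: DROP (t<10-0); WM=10
i=5 t=15 v=1: → [14,25),[7,18); WM=14; [0,11) fires=8
i=6 t=10 v=1: DROP (t<14-0); WM=14
i=7 t=22 v=9: → [21,32),[14,25); WM=21; [7,18) fires=15
i=8 t=9 v=2: DROP (t<21-0); WM=21
i=9 t=17 v=5: DROP (t<21-0); WM=21
i=10 t=8 v=4: DROP (t<21-0); WM=21
i=11 t=23 v=7: → [21,32),[14,25); WM=22
i=12 t=23 v=8: → [21,32),[14,25); WM=22
i=13 t=25 v=4: → [21,32); WM=24
i=14 t=26 v=1: → [21,32); WM=25; [14,25) fires=25
i=15 t=15 v=7: DROP (t<25-0); WM=25
i=16 t=27 v=3: → [21,32); WM=26
i=17 t=28 v=7: → [28,39),[21,32); WM=27
i=18 t=29 v=5: → [28,39),[21,32); WM=28
i=19 t=39 v=9: → [35,46); WM=38; [21,32) fires=44
i=20 t=30 v=3: DROP (t<38-0); WM=38
i=21 t=41 v=4: → [35,46); WM=40; [28,39) fires=12

21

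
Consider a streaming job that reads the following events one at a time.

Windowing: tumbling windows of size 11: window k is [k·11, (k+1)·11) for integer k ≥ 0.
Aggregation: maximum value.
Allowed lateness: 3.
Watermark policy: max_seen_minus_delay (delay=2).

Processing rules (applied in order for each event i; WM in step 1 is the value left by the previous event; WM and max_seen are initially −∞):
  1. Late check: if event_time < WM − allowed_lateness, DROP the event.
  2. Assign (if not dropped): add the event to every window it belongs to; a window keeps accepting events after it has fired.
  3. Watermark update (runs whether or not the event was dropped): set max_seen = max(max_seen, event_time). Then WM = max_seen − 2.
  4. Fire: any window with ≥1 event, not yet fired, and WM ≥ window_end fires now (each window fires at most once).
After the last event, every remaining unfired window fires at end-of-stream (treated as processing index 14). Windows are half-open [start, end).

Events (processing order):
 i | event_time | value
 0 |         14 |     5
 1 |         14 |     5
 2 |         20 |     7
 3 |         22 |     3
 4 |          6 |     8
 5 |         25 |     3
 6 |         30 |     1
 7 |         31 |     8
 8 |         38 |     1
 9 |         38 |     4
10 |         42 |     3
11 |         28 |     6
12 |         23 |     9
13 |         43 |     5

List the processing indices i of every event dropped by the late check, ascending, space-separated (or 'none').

i=0 t=14 v=5: → [11,22); WM=12
i=1 t=14 v=5: → [11,22); WM=12
i=2 t=20 v=7: → [11,22); WM=18
i=3 t=22 v=3: → [22,33); WM=20
i=4 t=6 v=8: DROP (t<20-3); WM=20
i=5 t=25 v=3: → [22,33); WM=23; [11,22) fires=7
i=6 t=30 v=1: → [22,33); WM=28
i=7 t=31 v=8: → [22,33); WM=29
i=8 t=38 v=1: → [33,44); WM=36; [22,33) fires=8
i=9 t=38 v=4: → [33,44); WM=36
i=10 t=42 v=3: → [33,44); WM=40
i=11 t=28 v=6: DROP (t<40-3); WM=40
i=12 t=23 v=9: DROP (t<40-3); WM=40
i=13 t=43 v=5: → [33,44); WM=41

4 11 12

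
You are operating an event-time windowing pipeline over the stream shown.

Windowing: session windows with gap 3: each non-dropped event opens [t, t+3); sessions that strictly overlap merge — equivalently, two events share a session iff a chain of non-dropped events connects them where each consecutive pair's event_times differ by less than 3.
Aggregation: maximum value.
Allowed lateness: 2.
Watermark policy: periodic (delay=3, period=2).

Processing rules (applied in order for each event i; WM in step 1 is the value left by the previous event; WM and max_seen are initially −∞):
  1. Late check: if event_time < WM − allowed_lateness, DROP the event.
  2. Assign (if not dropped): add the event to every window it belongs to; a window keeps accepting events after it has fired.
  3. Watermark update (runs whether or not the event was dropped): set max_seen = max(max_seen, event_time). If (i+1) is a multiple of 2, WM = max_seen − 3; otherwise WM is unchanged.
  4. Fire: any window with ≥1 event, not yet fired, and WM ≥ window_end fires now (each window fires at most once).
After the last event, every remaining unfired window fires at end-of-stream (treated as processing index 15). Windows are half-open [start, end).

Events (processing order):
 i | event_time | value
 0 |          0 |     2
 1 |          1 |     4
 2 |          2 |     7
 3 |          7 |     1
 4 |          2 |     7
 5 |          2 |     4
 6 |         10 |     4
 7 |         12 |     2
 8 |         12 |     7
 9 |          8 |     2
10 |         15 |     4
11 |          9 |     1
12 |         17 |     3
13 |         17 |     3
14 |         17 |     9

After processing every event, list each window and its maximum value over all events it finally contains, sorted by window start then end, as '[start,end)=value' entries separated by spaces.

i=0 t=0 v=2: → [0,3); WM=−∞
i=1 t=1 v=4: → [0,4); WM=-2
i=2 t=2 v=7: → [0,5); WM=-2
i=3 t=7 v=1: → [7,10); WM=4
i=4 t=2 v=7: → [0,5); WM=4
i=5 t=2 v=4: → [0,5); WM=4
i=6 t=10 v=4: → [10,13); WM=4
i=7 t=12 v=2: → [10,15); WM=9
i=8 t=12 v=7: → [10,15); WM=9
i=9 t=8 v=2: → [7,15); WM=9
i=10 t=15 v=4: → [15,18); WM=9
i=11 t=9 v=1: → [7,15); WM=12
i=12 t=17 v=3: → [15,20); WM=12
i=13 t=17 v=3: → [15,20); WM=14
i=14 t=17 v=9: → [15,20); WM=14

[0,5)=7 [7,15)=7 [15,20)=9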